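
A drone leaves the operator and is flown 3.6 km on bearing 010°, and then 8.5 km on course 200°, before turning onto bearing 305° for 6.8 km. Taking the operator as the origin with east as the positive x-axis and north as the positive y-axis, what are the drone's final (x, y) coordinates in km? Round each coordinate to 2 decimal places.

Leg 1 (010°, 3.6 km): east 3.6 sin 10° = 0.63, north 3.6 cos 10° = 3.55
Leg 2 (200°, 8.5 km): east 8.5 sin 200° = -2.91, north 8.5 cos 200° = -7.99
Leg 3 (305°, 6.8 km): east 6.8 sin 305° = -5.57, north 6.8 cos 305° = 3.90
Summing: -7.85 km east, -0.54 km north → (-7.85, -0.54).

(-7.85, -0.54)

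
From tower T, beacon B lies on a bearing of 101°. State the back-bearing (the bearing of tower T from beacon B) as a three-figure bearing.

Back-bearing = 101° + 180° = 281°.

281°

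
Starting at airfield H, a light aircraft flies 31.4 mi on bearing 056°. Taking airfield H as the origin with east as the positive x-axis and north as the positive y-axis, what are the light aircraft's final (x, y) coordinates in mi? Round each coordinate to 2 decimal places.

Leg 1 (056°, 31.4 mi): east 31.4 sin 56° = 26.03, north 31.4 cos 56° = 17.56
Summing: 26.03 mi east, 17.56 mi north → (26.03, 17.56).

(26.03, 17.56)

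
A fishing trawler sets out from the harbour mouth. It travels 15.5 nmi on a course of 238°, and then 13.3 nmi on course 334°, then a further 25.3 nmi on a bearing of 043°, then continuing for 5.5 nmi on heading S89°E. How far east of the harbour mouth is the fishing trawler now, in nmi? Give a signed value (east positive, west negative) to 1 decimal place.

3.8 nmi

Leg 1 (238°, 15.5 nmi): east 15.5 sin 238° = -13.14, north 15.5 cos 238° = -8.21
Leg 2 (334°, 13.3 nmi): east 13.3 sin 334° = -5.83, north 13.3 cos 334° = 11.95
Leg 3 (043°, 25.3 nmi): east 25.3 sin 43° = 17.25, north 25.3 cos 43° = 18.50
Leg 4 (S89°E, 5.5 nmi): east 5.5 sin 91° = 5.50, north 5.5 cos 91° = -0.10
Net east component: 3.78 nmi.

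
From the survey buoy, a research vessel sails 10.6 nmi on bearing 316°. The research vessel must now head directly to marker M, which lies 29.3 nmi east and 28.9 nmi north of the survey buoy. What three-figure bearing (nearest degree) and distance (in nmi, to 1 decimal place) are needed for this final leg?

060°, 42.4 nmi

Leg 1 (316°, 10.6 nmi): east 10.6 sin 316° = -7.36, north 10.6 cos 316° = 7.63
Current position: (-7.36, 7.63). Target: (29.3, 28.9). Remaining: Δeast = 36.66, Δnorth = 21.27.
Bearing = atan2(36.66, 21.27) mod 360° = 59.87°; distance = √((36.66)² + (21.27)²) = 42.389 nmi.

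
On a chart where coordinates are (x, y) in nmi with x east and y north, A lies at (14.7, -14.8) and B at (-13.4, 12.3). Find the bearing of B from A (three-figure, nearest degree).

Δeast = -13.4 − 14.7 = -28.10; Δnorth = 12.3 − -14.8 = 27.10.
Bearing = atan2(Δeast, Δnorth) mod 360° = 313.96° ≈ 314°.

314°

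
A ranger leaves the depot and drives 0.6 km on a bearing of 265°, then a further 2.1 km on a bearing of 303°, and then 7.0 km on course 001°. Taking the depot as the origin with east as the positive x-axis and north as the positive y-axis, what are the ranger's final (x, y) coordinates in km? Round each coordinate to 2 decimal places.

Leg 1 (265°, 0.6 km): east 0.6 sin 265° = -0.60, north 0.6 cos 265° = -0.05
Leg 2 (303°, 2.1 km): east 2.1 sin 303° = -1.76, north 2.1 cos 303° = 1.14
Leg 3 (001°, 7.0 km): east 7.0 sin 1° = 0.12, north 7.0 cos 1° = 7.00
Summing: -2.24 km east, 8.09 km north → (-2.24, 8.09).

(-2.24, 8.09)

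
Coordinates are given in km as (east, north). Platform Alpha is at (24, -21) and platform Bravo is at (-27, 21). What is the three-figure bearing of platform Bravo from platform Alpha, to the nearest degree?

Δeast = -27 − 24 = -51.00; Δnorth = 21 − -21 = 42.00.
Bearing = atan2(Δeast, Δnorth) mod 360° = 309.47° ≈ 309°.

309°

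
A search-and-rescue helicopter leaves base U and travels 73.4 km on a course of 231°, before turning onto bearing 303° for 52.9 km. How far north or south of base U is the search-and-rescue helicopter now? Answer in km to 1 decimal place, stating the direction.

17.4 km south

Leg 1 (231°, 73.4 km): east 73.4 sin 231° = -57.04, north 73.4 cos 231° = -46.19
Leg 2 (303°, 52.9 km): east 52.9 sin 303° = -44.37, north 52.9 cos 303° = 28.81
Net north component: -17.38 km.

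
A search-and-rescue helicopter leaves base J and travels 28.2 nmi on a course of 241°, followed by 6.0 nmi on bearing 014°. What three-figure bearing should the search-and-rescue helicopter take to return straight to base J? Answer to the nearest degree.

Leg 1 (241°, 28.2 nmi): east 28.2 sin 241° = -24.66, north 28.2 cos 241° = -13.67
Leg 2 (014°, 6.0 nmi): east 6.0 sin 14° = 1.45, north 6.0 cos 14° = 5.82
Net displacement: -23.21 east, -7.85 north. Direction back to start is (23.21, 7.85): bearing = atan2(23.21, 7.85) mod 360° = 71.32° ≈ 071°.

071°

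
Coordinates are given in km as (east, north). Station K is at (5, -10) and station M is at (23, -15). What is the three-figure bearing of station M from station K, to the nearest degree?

Δeast = 23 − 5 = 18.00; Δnorth = -15 − -10 = -5.00.
Bearing = atan2(Δeast, Δnorth) mod 360° = 105.52° ≈ 106°.

106°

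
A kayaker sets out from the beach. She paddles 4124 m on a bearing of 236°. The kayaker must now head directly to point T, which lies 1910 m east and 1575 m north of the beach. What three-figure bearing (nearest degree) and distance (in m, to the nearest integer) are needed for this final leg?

054°, 6592 m

Leg 1 (236°, 4124 m): east 4124 sin 236° = -3418.95, north 4124 cos 236° = -2306.11
Current position: (-3418.95, -2306.11). Target: (1910, 1575). Remaining: Δeast = 5328.95, Δnorth = 3881.11.
Bearing = atan2(5328.95, 3881.11) mod 360° = 53.93°; distance = √((5328.95)² + (3881.11)²) = 6592.476 m.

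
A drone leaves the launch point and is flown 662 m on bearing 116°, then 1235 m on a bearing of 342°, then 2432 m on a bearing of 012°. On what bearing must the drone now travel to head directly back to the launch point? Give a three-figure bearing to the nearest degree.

Leg 1 (116°, 662 m): east 662 sin 116° = 595.00, north 662 cos 116° = -290.20
Leg 2 (342°, 1235 m): east 1235 sin 342° = -381.64, north 1235 cos 342° = 1174.55
Leg 3 (012°, 2432 m): east 2432 sin 12° = 505.64, north 2432 cos 12° = 2378.85
Net displacement: 719.01 east, 3263.21 north. Direction back to start is (-719.01, -3263.21): bearing = atan2(-719.01, -3263.21) mod 360° = 192.43° ≈ 192°.

192°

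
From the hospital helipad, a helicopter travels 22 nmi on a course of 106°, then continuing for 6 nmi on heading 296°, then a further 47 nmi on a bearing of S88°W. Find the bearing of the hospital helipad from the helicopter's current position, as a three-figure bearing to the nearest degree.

Leg 1 (106°, 22 nmi): east 22 sin 106° = 21.15, north 22 cos 106° = -6.06
Leg 2 (296°, 6 nmi): east 6 sin 296° = -5.39, north 6 cos 296° = 2.63
Leg 3 (S88°W, 47 nmi): east 47 sin 268° = -46.97, north 47 cos 268° = -1.64
Net displacement: -31.22 east, -5.07 north. Direction back to start is (31.22, 5.07): bearing = atan2(31.22, 5.07) mod 360° = 80.77° ≈ 081°.

081°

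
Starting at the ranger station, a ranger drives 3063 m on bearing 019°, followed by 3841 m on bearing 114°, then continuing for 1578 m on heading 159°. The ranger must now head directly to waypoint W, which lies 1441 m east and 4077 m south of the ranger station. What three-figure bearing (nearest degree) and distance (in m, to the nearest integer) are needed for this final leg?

223°, 5356 m

Leg 1 (019°, 3063 m): east 3063 sin 19° = 997.22, north 3063 cos 19° = 2896.12
Leg 2 (114°, 3841 m): east 3841 sin 114° = 3508.93, north 3841 cos 114° = -1562.28
Leg 3 (159°, 1578 m): east 1578 sin 159° = 565.50, north 1578 cos 159° = -1473.19
Current position: (5071.65, -139.34). Target: (1441, -4077). Remaining: Δeast = -3630.65, Δnorth = -3937.66.
Bearing = atan2(-3630.65, -3937.66) mod 360° = 222.68°; distance = √((-3630.65)² + (-3937.66)²) = 5356.002 m.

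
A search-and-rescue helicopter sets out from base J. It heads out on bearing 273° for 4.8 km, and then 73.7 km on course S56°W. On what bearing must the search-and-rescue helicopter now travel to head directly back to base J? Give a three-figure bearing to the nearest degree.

058°

Leg 1 (273°, 4.8 km): east 4.8 sin 273° = -4.79, north 4.8 cos 273° = 0.25
Leg 2 (S56°W, 73.7 km): east 73.7 sin 236° = -61.10, north 73.7 cos 236° = -41.21
Net displacement: -65.89 east, -40.96 north. Direction back to start is (65.89, 40.96): bearing = atan2(65.89, 40.96) mod 360° = 58.13° ≈ 058°.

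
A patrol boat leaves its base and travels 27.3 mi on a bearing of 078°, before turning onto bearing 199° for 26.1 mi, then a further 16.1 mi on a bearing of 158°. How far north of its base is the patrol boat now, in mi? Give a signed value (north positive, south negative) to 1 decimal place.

-33.9 mi

Leg 1 (078°, 27.3 mi): east 27.3 sin 78° = 26.70, north 27.3 cos 78° = 5.68
Leg 2 (199°, 26.1 mi): east 26.1 sin 199° = -8.50, north 26.1 cos 199° = -24.68
Leg 3 (158°, 16.1 mi): east 16.1 sin 158° = 6.03, north 16.1 cos 158° = -14.93
Net north component: -33.93 mi.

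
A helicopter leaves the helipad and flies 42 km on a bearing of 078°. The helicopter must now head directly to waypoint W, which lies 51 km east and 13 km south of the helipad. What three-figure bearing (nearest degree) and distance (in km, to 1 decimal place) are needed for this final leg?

Leg 1 (078°, 42 km): east 42 sin 78° = 41.08, north 42 cos 78° = 8.73
Current position: (41.08, 8.73). Target: (51, -13). Remaining: Δeast = 9.92, Δnorth = -21.73.
Bearing = atan2(9.92, -21.73) mod 360° = 155.47°; distance = √((9.92)² + (-21.73)²) = 23.888 km.

155°, 23.9 km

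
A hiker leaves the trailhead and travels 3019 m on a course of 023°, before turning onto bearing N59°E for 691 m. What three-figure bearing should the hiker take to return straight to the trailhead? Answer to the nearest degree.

209°

Leg 1 (023°, 3019 m): east 3019 sin 23° = 1179.62, north 3019 cos 23° = 2779.00
Leg 2 (N59°E, 691 m): east 691 sin 59° = 592.30, north 691 cos 59° = 355.89
Net displacement: 1771.92 east, 3134.90 north. Direction back to start is (-1771.92, -3134.90): bearing = atan2(-1771.92, -3134.90) mod 360° = 209.48° ≈ 209°.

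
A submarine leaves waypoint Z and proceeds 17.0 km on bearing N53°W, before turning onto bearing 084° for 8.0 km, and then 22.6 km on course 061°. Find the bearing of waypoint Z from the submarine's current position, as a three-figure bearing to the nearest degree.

213°

Leg 1 (N53°W, 17.0 km): east 17.0 sin 307° = -13.58, north 17.0 cos 307° = 10.23
Leg 2 (084°, 8.0 km): east 8.0 sin 84° = 7.96, north 8.0 cos 84° = 0.84
Leg 3 (061°, 22.6 km): east 22.6 sin 61° = 19.77, north 22.6 cos 61° = 10.96
Net displacement: 14.15 east, 22.02 north. Direction back to start is (-14.15, -22.02): bearing = atan2(-14.15, -22.02) mod 360° = 212.71° ≈ 213°.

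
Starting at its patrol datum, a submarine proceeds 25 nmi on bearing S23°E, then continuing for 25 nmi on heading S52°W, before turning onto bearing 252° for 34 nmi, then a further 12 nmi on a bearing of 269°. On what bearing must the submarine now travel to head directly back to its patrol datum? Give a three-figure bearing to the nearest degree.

Leg 1 (S23°E, 25 nmi): east 25 sin 157° = 9.77, north 25 cos 157° = -23.01
Leg 2 (S52°W, 25 nmi): east 25 sin 232° = -19.70, north 25 cos 232° = -15.39
Leg 3 (252°, 34 nmi): east 34 sin 252° = -32.34, north 34 cos 252° = -10.51
Leg 4 (269°, 12 nmi): east 12 sin 269° = -12.00, north 12 cos 269° = -0.21
Net displacement: -54.27 east, -49.12 north. Direction back to start is (54.27, 49.12): bearing = atan2(54.27, 49.12) mod 360° = 47.85° ≈ 048°.

048°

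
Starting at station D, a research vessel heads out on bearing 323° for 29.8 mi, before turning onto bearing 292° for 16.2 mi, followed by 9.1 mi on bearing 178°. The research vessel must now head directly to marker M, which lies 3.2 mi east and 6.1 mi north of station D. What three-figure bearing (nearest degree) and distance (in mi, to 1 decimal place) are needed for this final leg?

Leg 1 (323°, 29.8 mi): east 29.8 sin 323° = -17.93, north 29.8 cos 323° = 23.80
Leg 2 (292°, 16.2 mi): east 16.2 sin 292° = -15.02, north 16.2 cos 292° = 6.07
Leg 3 (178°, 9.1 mi): east 9.1 sin 178° = 0.32, north 9.1 cos 178° = -9.09
Current position: (-32.64, 20.77). Target: (3.2, 6.1). Remaining: Δeast = 35.84, Δnorth = -14.67.
Bearing = atan2(35.84, -14.67) mod 360° = 112.27°; distance = √((35.84)² + (-14.67)²) = 38.725 mi.

112°, 38.7 mi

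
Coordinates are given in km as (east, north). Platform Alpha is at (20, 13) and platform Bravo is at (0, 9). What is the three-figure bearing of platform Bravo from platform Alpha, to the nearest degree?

Δeast = 0 − 20 = -20.00; Δnorth = 9 − 13 = -4.00.
Bearing = atan2(Δeast, Δnorth) mod 360° = 258.69° ≈ 259°.

259°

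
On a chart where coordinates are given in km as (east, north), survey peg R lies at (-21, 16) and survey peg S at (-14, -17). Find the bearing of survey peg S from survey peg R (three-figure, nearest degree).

Δeast = -14 − -21 = 7.00; Δnorth = -17 − 16 = -33.00.
Bearing = atan2(Δeast, Δnorth) mod 360° = 168.02° ≈ 168°.

168°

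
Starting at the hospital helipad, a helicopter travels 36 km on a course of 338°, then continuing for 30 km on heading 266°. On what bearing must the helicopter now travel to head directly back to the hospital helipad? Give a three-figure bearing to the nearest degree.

126°

Leg 1 (338°, 36 km): east 36 sin 338° = -13.49, north 36 cos 338° = 33.38
Leg 2 (266°, 30 km): east 30 sin 266° = -29.93, north 30 cos 266° = -2.09
Net displacement: -43.41 east, 31.29 north. Direction back to start is (43.41, -31.29): bearing = atan2(43.41, -31.29) mod 360° = 125.78° ≈ 126°.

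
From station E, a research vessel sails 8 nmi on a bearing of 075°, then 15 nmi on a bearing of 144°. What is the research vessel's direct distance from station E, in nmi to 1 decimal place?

19.4 nmi

Leg 1 (075°, 8 nmi): east 8 sin 75° = 7.73, north 8 cos 75° = 2.07
Leg 2 (144°, 15 nmi): east 15 sin 144° = 8.82, north 15 cos 144° = -12.14
Net: 16.54 east, -10.06 north. Distance = √((16.54)² + (-10.06)²) = 19.365 nmi.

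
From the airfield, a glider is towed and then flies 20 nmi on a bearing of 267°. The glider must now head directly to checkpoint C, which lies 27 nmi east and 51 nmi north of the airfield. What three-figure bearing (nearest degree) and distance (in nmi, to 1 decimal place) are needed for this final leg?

Leg 1 (267°, 20 nmi): east 20 sin 267° = -19.97, north 20 cos 267° = -1.05
Current position: (-19.97, -1.05). Target: (27, 51). Remaining: Δeast = 46.97, Δnorth = 52.05.
Bearing = atan2(46.97, 52.05) mod 360° = 42.07°; distance = √((46.97)² + (52.05)²) = 70.109 nmi.

042°, 70.1 nmi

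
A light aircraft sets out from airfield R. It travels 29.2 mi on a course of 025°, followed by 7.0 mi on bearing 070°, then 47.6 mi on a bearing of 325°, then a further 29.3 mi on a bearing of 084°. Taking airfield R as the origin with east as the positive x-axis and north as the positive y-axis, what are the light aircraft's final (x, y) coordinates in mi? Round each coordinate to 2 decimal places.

(20.76, 70.91)

Leg 1 (025°, 29.2 mi): east 29.2 sin 25° = 12.34, north 29.2 cos 25° = 26.46
Leg 2 (070°, 7.0 mi): east 7.0 sin 70° = 6.58, north 7.0 cos 70° = 2.39
Leg 3 (325°, 47.6 mi): east 47.6 sin 325° = -27.30, north 47.6 cos 325° = 38.99
Leg 4 (084°, 29.3 mi): east 29.3 sin 84° = 29.14, north 29.3 cos 84° = 3.06
Summing: 20.76 mi east, 70.91 mi north → (20.76, 70.91).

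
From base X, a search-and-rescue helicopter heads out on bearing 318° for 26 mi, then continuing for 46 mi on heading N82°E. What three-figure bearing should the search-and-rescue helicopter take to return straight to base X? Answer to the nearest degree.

228°

Leg 1 (318°, 26 mi): east 26 sin 318° = -17.40, north 26 cos 318° = 19.32
Leg 2 (N82°E, 46 mi): east 46 sin 82° = 45.55, north 46 cos 82° = 6.40
Net displacement: 28.15 east, 25.72 north. Direction back to start is (-28.15, -25.72): bearing = atan2(-28.15, -25.72) mod 360° = 227.58° ≈ 228°.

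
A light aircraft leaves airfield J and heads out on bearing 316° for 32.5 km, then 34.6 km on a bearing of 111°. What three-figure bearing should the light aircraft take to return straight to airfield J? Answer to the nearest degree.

222°

Leg 1 (316°, 32.5 km): east 32.5 sin 316° = -22.58, north 32.5 cos 316° = 23.38
Leg 2 (111°, 34.6 km): east 34.6 sin 111° = 32.30, north 34.6 cos 111° = -12.40
Net displacement: 9.73 east, 10.98 north. Direction back to start is (-9.73, -10.98): bearing = atan2(-9.73, -10.98) mod 360° = 221.54° ≈ 222°.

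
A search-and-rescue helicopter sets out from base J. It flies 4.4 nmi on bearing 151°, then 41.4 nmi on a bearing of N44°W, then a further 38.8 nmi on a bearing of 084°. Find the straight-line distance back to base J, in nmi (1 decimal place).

Leg 1 (151°, 4.4 nmi): east 4.4 sin 151° = 2.13, north 4.4 cos 151° = -3.85
Leg 2 (N44°W, 41.4 nmi): east 41.4 sin 316° = -28.76, north 41.4 cos 316° = 29.78
Leg 3 (084°, 38.8 nmi): east 38.8 sin 84° = 38.59, north 38.8 cos 84° = 4.06
Net: 11.96 east, 29.99 north. Distance = √((11.96)² + (29.99)²) = 32.286 nmi.

32.3 nmi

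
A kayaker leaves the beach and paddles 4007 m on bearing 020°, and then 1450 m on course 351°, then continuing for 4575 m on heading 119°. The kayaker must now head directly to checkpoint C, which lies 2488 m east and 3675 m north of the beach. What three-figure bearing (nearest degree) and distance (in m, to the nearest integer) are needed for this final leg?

Leg 1 (020°, 4007 m): east 4007 sin 20° = 1370.47, north 4007 cos 20° = 3765.35
Leg 2 (351°, 1450 m): east 1450 sin 351° = -226.83, north 1450 cos 351° = 1432.15
Leg 3 (119°, 4575 m): east 4575 sin 119° = 4001.39, north 4575 cos 119° = -2218.00
Current position: (5145.03, 2979.49). Target: (2488, 3675). Remaining: Δeast = -2657.03, Δnorth = 695.51.
Bearing = atan2(-2657.03, 695.51) mod 360° = 284.67°; distance = √((-2657.03)² + (695.51)²) = 2746.550 m.

285°, 2747 m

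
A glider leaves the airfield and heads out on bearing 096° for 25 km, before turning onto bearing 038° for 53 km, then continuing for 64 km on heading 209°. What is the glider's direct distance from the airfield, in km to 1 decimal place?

31.4 km

Leg 1 (096°, 25 km): east 25 sin 96° = 24.86, north 25 cos 96° = -2.61
Leg 2 (038°, 53 km): east 53 sin 38° = 32.63, north 53 cos 38° = 41.76
Leg 3 (209°, 64 km): east 64 sin 209° = -31.03, north 64 cos 209° = -55.98
Net: 26.47 east, -16.82 north. Distance = √((26.47)² + (-16.82)²) = 31.360 km.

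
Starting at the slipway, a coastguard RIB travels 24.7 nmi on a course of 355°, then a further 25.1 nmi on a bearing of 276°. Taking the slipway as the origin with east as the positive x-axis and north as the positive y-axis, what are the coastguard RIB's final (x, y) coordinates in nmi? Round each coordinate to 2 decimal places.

Leg 1 (355°, 24.7 nmi): east 24.7 sin 355° = -2.15, north 24.7 cos 355° = 24.61
Leg 2 (276°, 25.1 nmi): east 25.1 sin 276° = -24.96, north 25.1 cos 276° = 2.62
Summing: -27.12 nmi east, 27.23 nmi north → (-27.12, 27.23).

(-27.12, 27.23)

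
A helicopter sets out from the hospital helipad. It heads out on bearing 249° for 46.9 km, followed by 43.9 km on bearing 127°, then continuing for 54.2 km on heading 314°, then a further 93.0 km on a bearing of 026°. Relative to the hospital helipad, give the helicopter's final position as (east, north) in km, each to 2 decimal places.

Leg 1 (249°, 46.9 km): east 46.9 sin 249° = -43.78, north 46.9 cos 249° = -16.81
Leg 2 (127°, 43.9 km): east 43.9 sin 127° = 35.06, north 43.9 cos 127° = -26.42
Leg 3 (314°, 54.2 km): east 54.2 sin 314° = -38.99, north 54.2 cos 314° = 37.65
Leg 4 (026°, 93.0 km): east 93.0 sin 26° = 40.77, north 93.0 cos 26° = 83.59
Summing: -6.94 km east, 78.01 km north → (-6.94, 78.01).

(-6.94, 78.01)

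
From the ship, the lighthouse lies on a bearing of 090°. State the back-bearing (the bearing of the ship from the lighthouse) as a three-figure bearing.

Back-bearing = 090° + 180° = 270°.

270°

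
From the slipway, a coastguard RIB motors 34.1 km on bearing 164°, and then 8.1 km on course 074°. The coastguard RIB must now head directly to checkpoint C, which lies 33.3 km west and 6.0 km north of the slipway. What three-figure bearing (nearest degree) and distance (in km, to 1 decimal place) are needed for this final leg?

Leg 1 (164°, 34.1 km): east 34.1 sin 164° = 9.40, north 34.1 cos 164° = -32.78
Leg 2 (074°, 8.1 km): east 8.1 sin 74° = 7.79, north 8.1 cos 74° = 2.23
Current position: (17.19, -30.55). Target: (-33.3, 6.0). Remaining: Δeast = -50.49, Δnorth = 36.55.
Bearing = atan2(-50.49, 36.55) mod 360° = 305.90°; distance = √((-50.49)² + (36.55)²) = 62.325 km.

306°, 62.3 km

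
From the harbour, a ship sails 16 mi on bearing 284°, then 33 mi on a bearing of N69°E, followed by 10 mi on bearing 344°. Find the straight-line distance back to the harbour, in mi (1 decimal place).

28.2 mi

Leg 1 (284°, 16 mi): east 16 sin 284° = -15.52, north 16 cos 284° = 3.87
Leg 2 (N69°E, 33 mi): east 33 sin 69° = 30.81, north 33 cos 69° = 11.83
Leg 3 (344°, 10 mi): east 10 sin 344° = -2.76, north 10 cos 344° = 9.61
Net: 12.53 east, 25.31 north. Distance = √((12.53)² + (25.31)²) = 28.240 mi.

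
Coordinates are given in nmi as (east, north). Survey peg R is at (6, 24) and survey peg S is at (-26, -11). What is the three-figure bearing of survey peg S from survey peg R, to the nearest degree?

222°

Δeast = -26 − 6 = -32.00; Δnorth = -11 − 24 = -35.00.
Bearing = atan2(Δeast, Δnorth) mod 360° = 222.44° ≈ 222°.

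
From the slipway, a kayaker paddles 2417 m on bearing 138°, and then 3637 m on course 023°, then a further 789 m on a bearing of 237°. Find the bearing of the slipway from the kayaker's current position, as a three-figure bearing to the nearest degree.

Leg 1 (138°, 2417 m): east 2417 sin 138° = 1617.29, north 2417 cos 138° = -1796.18
Leg 2 (023°, 3637 m): east 3637 sin 23° = 1421.09, north 3637 cos 23° = 3347.88
Leg 3 (237°, 789 m): east 789 sin 237° = -661.71, north 789 cos 237° = -429.72
Net displacement: 2376.67 east, 1121.97 north. Direction back to start is (-2376.67, -1121.97): bearing = atan2(-2376.67, -1121.97) mod 360° = 244.73° ≈ 245°.

245°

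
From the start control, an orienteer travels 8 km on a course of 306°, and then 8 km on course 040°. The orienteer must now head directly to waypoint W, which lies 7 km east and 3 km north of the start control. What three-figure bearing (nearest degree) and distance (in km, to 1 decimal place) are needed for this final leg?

133°, 11.4 km

Leg 1 (306°, 8 km): east 8 sin 306° = -6.47, north 8 cos 306° = 4.70
Leg 2 (040°, 8 km): east 8 sin 40° = 5.14, north 8 cos 40° = 6.13
Current position: (-1.33, 10.83). Target: (7, 3). Remaining: Δeast = 8.33, Δnorth = -7.83.
Bearing = atan2(8.33, -7.83) mod 360° = 133.23°; distance = √((8.33)² + (-7.83)²) = 11.433 km.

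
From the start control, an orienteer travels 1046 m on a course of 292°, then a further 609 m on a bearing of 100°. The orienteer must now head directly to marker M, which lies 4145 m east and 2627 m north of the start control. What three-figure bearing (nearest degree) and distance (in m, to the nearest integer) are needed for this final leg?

063°, 5086 m

Leg 1 (292°, 1046 m): east 1046 sin 292° = -969.83, north 1046 cos 292° = 391.84
Leg 2 (100°, 609 m): east 609 sin 100° = 599.75, north 609 cos 100° = -105.75
Current position: (-370.09, 286.09). Target: (4145, 2627). Remaining: Δeast = 4515.09, Δnorth = 2340.91.
Bearing = atan2(4515.09, 2340.91) mod 360° = 62.59°; distance = √((4515.09)² + (2340.91)²) = 5085.851 m.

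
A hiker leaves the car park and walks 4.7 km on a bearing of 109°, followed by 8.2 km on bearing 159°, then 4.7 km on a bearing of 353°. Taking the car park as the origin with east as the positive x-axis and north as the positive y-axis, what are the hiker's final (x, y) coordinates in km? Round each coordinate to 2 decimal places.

(6.81, -4.52)

Leg 1 (109°, 4.7 km): east 4.7 sin 109° = 4.44, north 4.7 cos 109° = -1.53
Leg 2 (159°, 8.2 km): east 8.2 sin 159° = 2.94, north 8.2 cos 159° = -7.66
Leg 3 (353°, 4.7 km): east 4.7 sin 353° = -0.57, north 4.7 cos 353° = 4.66
Summing: 6.81 km east, -4.52 km north → (6.81, -4.52).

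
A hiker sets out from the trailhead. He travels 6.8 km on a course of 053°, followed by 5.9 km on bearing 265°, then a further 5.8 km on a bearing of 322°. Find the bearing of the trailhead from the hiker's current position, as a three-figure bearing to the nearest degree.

Leg 1 (053°, 6.8 km): east 6.8 sin 53° = 5.43, north 6.8 cos 53° = 4.09
Leg 2 (265°, 5.9 km): east 5.9 sin 265° = -5.88, north 5.9 cos 265° = -0.51
Leg 3 (322°, 5.8 km): east 5.8 sin 322° = -3.57, north 5.8 cos 322° = 4.57
Net displacement: -4.02 east, 8.15 north. Direction back to start is (4.02, -8.15): bearing = atan2(4.02, -8.15) mod 360° = 153.75° ≈ 154°.

154°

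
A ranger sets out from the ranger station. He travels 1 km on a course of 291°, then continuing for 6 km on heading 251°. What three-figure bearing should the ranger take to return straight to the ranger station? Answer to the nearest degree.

076°

Leg 1 (291°, 1 km): east 1 sin 291° = -0.93, north 1 cos 291° = 0.36
Leg 2 (251°, 6 km): east 6 sin 251° = -5.67, north 6 cos 251° = -1.95
Net displacement: -6.61 east, -1.60 north. Direction back to start is (6.61, 1.60): bearing = atan2(6.61, 1.60) mod 360° = 76.43° ≈ 076°.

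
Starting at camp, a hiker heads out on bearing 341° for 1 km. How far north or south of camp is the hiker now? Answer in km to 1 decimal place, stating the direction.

Leg 1 (341°, 1 km): east 1 sin 341° = -0.33, north 1 cos 341° = 0.95
Net north component: 0.95 km.

0.9 km north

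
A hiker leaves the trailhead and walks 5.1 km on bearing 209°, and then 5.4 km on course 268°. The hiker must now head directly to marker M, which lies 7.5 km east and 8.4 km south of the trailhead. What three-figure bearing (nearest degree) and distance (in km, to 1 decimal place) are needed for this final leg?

104°, 15.8 km

Leg 1 (209°, 5.1 km): east 5.1 sin 209° = -2.47, north 5.1 cos 209° = -4.46
Leg 2 (268°, 5.4 km): east 5.4 sin 268° = -5.40, north 5.4 cos 268° = -0.19
Current position: (-7.87, -4.65). Target: (7.5, -8.4). Remaining: Δeast = 15.37, Δnorth = -3.75.
Bearing = atan2(15.37, -3.75) mod 360° = 103.72°; distance = √((15.37)² + (-3.75)²) = 15.820 km.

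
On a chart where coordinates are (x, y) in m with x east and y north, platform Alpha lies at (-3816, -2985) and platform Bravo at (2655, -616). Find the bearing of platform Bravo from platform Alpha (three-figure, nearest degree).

Δeast = 2655 − -3816 = 6471.00; Δnorth = -616 − -2985 = 2369.00.
Bearing = atan2(Δeast, Δnorth) mod 360° = 69.89° ≈ 070°.

070°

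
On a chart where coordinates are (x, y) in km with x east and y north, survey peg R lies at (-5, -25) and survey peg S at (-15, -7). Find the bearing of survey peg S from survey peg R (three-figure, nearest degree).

331°

Δeast = -15 − -5 = -10.00; Δnorth = -7 − -25 = 18.00.
Bearing = atan2(Δeast, Δnorth) mod 360° = 330.95° ≈ 331°.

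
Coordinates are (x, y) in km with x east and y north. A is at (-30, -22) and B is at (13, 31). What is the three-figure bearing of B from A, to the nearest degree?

Δeast = 13 − -30 = 43.00; Δnorth = 31 − -22 = 53.00.
Bearing = atan2(Δeast, Δnorth) mod 360° = 39.05° ≈ 039°.

039°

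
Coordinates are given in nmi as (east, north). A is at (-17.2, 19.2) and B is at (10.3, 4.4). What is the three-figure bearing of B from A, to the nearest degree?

Δeast = 10.3 − -17.2 = 27.50; Δnorth = 4.4 − 19.2 = -14.80.
Bearing = atan2(Δeast, Δnorth) mod 360° = 118.29° ≈ 118°.

118°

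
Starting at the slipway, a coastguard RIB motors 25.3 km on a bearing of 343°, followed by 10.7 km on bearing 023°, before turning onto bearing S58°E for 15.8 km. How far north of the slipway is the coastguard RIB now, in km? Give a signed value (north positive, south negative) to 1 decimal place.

Leg 1 (343°, 25.3 km): east 25.3 sin 343° = -7.40, north 25.3 cos 343° = 24.19
Leg 2 (023°, 10.7 km): east 10.7 sin 23° = 4.18, north 10.7 cos 23° = 9.85
Leg 3 (S58°E, 15.8 km): east 15.8 sin 122° = 13.40, north 15.8 cos 122° = -8.37
Net north component: 25.67 km.

25.7 km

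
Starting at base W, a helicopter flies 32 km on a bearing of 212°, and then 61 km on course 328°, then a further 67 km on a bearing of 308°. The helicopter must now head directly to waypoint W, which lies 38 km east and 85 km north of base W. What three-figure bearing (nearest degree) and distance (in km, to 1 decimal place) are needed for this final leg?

082°, 141.4 km

Leg 1 (212°, 32 km): east 32 sin 212° = -16.96, north 32 cos 212° = -27.14
Leg 2 (328°, 61 km): east 61 sin 328° = -32.33, north 61 cos 328° = 51.73
Leg 3 (308°, 67 km): east 67 sin 308° = -52.80, north 67 cos 308° = 41.25
Current position: (-102.08, 65.84). Target: (38, 85). Remaining: Δeast = 140.08, Δnorth = 19.16.
Bearing = atan2(140.08, 19.16) mod 360° = 82.21°; distance = √((140.08)² + (19.16)²) = 141.383 km.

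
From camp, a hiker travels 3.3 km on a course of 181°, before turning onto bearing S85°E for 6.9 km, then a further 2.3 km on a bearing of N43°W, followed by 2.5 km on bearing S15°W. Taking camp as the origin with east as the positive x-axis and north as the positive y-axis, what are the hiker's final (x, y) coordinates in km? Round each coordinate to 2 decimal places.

Leg 1 (181°, 3.3 km): east 3.3 sin 181° = -0.06, north 3.3 cos 181° = -3.30
Leg 2 (S85°E, 6.9 km): east 6.9 sin 95° = 6.87, north 6.9 cos 95° = -0.60
Leg 3 (N43°W, 2.3 km): east 2.3 sin 317° = -1.57, north 2.3 cos 317° = 1.68
Leg 4 (S15°W, 2.5 km): east 2.5 sin 195° = -0.65, north 2.5 cos 195° = -2.41
Summing: 4.60 km east, -4.63 km north → (4.60, -4.63).

(4.60, -4.63)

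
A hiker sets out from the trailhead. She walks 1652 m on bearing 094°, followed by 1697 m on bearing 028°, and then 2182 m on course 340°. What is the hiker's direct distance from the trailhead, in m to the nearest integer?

Leg 1 (094°, 1652 m): east 1652 sin 94° = 1647.98, north 1652 cos 94° = -115.24
Leg 2 (028°, 1697 m): east 1697 sin 28° = 796.69, north 1697 cos 28° = 1498.36
Leg 3 (340°, 2182 m): east 2182 sin 340° = -746.29, north 2182 cos 340° = 2050.41
Net: 1698.38 east, 3433.53 north. Distance = √((1698.38)² + (3433.53)²) = 3830.620 m.

3831 m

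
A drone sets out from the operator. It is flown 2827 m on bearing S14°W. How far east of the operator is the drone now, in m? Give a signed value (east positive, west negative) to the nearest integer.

-684 m

Leg 1 (S14°W, 2827 m): east 2827 sin 194° = -683.91, north 2827 cos 194° = -2743.03
Net east component: -683.91 m.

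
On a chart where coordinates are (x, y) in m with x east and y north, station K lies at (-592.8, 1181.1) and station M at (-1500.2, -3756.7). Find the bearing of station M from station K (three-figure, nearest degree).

Δeast = -1500.2 − -592.8 = -907.40; Δnorth = -3756.7 − 1181.1 = -4937.80.
Bearing = atan2(Δeast, Δnorth) mod 360° = 190.41° ≈ 190°.

190°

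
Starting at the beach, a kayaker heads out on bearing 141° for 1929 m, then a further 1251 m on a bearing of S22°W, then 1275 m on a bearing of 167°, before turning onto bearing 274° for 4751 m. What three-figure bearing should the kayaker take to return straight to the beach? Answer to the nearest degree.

Leg 1 (141°, 1929 m): east 1929 sin 141° = 1213.96, north 1929 cos 141° = -1499.11
Leg 2 (S22°W, 1251 m): east 1251 sin 202° = -468.63, north 1251 cos 202° = -1159.91
Leg 3 (167°, 1275 m): east 1275 sin 167° = 286.81, north 1275 cos 167° = -1242.32
Leg 4 (274°, 4751 m): east 4751 sin 274° = -4739.43, north 4751 cos 274° = 331.41
Net displacement: -3707.29 east, -3569.93 north. Direction back to start is (3707.29, 3569.93): bearing = atan2(3707.29, 3569.93) mod 360° = 46.08° ≈ 046°.

046°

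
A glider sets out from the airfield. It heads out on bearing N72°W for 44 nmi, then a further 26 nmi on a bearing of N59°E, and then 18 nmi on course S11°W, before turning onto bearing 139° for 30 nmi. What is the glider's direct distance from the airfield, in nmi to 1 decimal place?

13.7 nmi

Leg 1 (N72°W, 44 nmi): east 44 sin 288° = -41.85, north 44 cos 288° = 13.60
Leg 2 (N59°E, 26 nmi): east 26 sin 59° = 22.29, north 26 cos 59° = 13.39
Leg 3 (S11°W, 18 nmi): east 18 sin 191° = -3.43, north 18 cos 191° = -17.67
Leg 4 (139°, 30 nmi): east 30 sin 139° = 19.68, north 30 cos 139° = -22.64
Net: -3.31 east, -13.32 north. Distance = √((-3.31)² + (-13.32)²) = 13.729 nmi.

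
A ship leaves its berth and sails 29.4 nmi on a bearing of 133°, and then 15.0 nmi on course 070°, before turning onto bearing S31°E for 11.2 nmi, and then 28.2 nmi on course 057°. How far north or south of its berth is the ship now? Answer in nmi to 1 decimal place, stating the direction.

9.2 nmi south

Leg 1 (133°, 29.4 nmi): east 29.4 sin 133° = 21.50, north 29.4 cos 133° = -20.05
Leg 2 (070°, 15.0 nmi): east 15.0 sin 70° = 14.10, north 15.0 cos 70° = 5.13
Leg 3 (S31°E, 11.2 nmi): east 11.2 sin 149° = 5.77, north 11.2 cos 149° = -9.60
Leg 4 (057°, 28.2 nmi): east 28.2 sin 57° = 23.65, north 28.2 cos 57° = 15.36
Net north component: -9.16 nmi.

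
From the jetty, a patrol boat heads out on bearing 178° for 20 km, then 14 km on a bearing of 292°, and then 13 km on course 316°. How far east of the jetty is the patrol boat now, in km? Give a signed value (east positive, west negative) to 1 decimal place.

-21.3 km

Leg 1 (178°, 20 km): east 20 sin 178° = 0.70, north 20 cos 178° = -19.99
Leg 2 (292°, 14 km): east 14 sin 292° = -12.98, north 14 cos 292° = 5.24
Leg 3 (316°, 13 km): east 13 sin 316° = -9.03, north 13 cos 316° = 9.35
Net east component: -21.31 km.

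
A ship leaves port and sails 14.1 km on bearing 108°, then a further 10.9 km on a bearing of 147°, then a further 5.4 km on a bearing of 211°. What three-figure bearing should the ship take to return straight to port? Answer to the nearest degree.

318°

Leg 1 (108°, 14.1 km): east 14.1 sin 108° = 13.41, north 14.1 cos 108° = -4.36
Leg 2 (147°, 10.9 km): east 10.9 sin 147° = 5.94, north 10.9 cos 147° = -9.14
Leg 3 (211°, 5.4 km): east 5.4 sin 211° = -2.78, north 5.4 cos 211° = -4.63
Net displacement: 16.57 east, -18.13 north. Direction back to start is (-16.57, 18.13): bearing = atan2(-16.57, 18.13) mod 360° = 317.58° ≈ 318°.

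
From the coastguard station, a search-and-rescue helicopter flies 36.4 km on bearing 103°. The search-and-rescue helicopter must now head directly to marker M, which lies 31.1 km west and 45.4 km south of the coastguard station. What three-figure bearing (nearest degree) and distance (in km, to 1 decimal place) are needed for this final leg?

Leg 1 (103°, 36.4 km): east 36.4 sin 103° = 35.47, north 36.4 cos 103° = -8.19
Current position: (35.47, -8.19). Target: (-31.1, -45.4). Remaining: Δeast = -66.57, Δnorth = -37.21.
Bearing = atan2(-66.57, -37.21) mod 360° = 240.79°; distance = √((-66.57)² + (-37.21)²) = 76.262 km.

241°, 76.3 km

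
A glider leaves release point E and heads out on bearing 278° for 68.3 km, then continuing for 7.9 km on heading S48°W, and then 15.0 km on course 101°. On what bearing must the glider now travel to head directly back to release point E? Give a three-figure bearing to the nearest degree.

Leg 1 (278°, 68.3 km): east 68.3 sin 278° = -67.64, north 68.3 cos 278° = 9.51
Leg 2 (S48°W, 7.9 km): east 7.9 sin 228° = -5.87, north 7.9 cos 228° = -5.29
Leg 3 (101°, 15.0 km): east 15.0 sin 101° = 14.72, north 15.0 cos 101° = -2.86
Net displacement: -58.78 east, 1.36 north. Direction back to start is (58.78, -1.36): bearing = atan2(58.78, -1.36) mod 360° = 91.32° ≈ 091°.

091°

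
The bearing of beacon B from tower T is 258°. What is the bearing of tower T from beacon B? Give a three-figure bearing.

078°

Back-bearing = 258° − 180° = 078°.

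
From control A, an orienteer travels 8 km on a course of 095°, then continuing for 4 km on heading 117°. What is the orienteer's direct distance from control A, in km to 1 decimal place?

11.8 km

Leg 1 (095°, 8 km): east 8 sin 95° = 7.97, north 8 cos 95° = -0.70
Leg 2 (117°, 4 km): east 4 sin 117° = 3.56, north 4 cos 117° = -1.82
Net: 11.53 east, -2.51 north. Distance = √((11.53)² + (-2.51)²) = 11.804 km.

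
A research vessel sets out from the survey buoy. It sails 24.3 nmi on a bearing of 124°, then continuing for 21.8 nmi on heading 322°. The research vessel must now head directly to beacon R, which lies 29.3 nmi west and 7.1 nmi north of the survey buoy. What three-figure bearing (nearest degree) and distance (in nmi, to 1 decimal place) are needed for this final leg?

Leg 1 (124°, 24.3 nmi): east 24.3 sin 124° = 20.15, north 24.3 cos 124° = -13.59
Leg 2 (322°, 21.8 nmi): east 21.8 sin 322° = -13.42, north 21.8 cos 322° = 17.18
Current position: (6.72, 3.59). Target: (-29.3, 7.1). Remaining: Δeast = -36.02, Δnorth = 3.51.
Bearing = atan2(-36.02, 3.51) mod 360° = 275.56°; distance = √((-36.02)² + (3.51)²) = 36.195 nmi.

276°, 36.2 nmi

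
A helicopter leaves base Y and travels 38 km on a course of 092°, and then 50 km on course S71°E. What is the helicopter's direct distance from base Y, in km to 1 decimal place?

87.1 km

Leg 1 (092°, 38 km): east 38 sin 92° = 37.98, north 38 cos 92° = -1.33
Leg 2 (S71°E, 50 km): east 50 sin 109° = 47.28, north 50 cos 109° = -16.28
Net: 85.25 east, -17.60 north. Distance = √((85.25)² + (-17.60)²) = 87.051 km.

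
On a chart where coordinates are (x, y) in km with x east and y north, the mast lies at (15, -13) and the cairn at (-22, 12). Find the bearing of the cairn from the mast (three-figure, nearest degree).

Δeast = -22 − 15 = -37.00; Δnorth = 12 − -13 = 25.00.
Bearing = atan2(Δeast, Δnorth) mod 360° = 304.05° ≈ 304°.

304°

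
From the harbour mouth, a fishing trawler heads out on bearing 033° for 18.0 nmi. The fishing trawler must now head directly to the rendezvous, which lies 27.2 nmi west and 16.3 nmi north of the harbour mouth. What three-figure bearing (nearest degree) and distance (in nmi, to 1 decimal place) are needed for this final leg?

Leg 1 (033°, 18.0 nmi): east 18.0 sin 33° = 9.80, north 18.0 cos 33° = 15.10
Current position: (9.80, 15.10). Target: (-27.2, 16.3). Remaining: Δeast = -37.00, Δnorth = 1.20.
Bearing = atan2(-37.00, 1.20) mod 360° = 271.86°; distance = √((-37.00)² + (1.20)²) = 37.023 nmi.

272°, 37.0 nmi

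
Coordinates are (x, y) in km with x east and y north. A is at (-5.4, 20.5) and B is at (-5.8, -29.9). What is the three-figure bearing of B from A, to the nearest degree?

180°

Δeast = -5.8 − -5.4 = -0.40; Δnorth = -29.9 − 20.5 = -50.40.
Bearing = atan2(Δeast, Δnorth) mod 360° = 180.45° ≈ 180°.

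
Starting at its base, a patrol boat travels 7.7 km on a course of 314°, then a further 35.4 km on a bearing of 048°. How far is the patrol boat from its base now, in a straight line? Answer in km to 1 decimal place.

Leg 1 (314°, 7.7 km): east 7.7 sin 314° = -5.54, north 7.7 cos 314° = 5.35
Leg 2 (048°, 35.4 km): east 35.4 sin 48° = 26.31, north 35.4 cos 48° = 23.69
Net: 20.77 east, 29.04 north. Distance = √((20.77)² + (29.04)²) = 35.699 km.

35.7 km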